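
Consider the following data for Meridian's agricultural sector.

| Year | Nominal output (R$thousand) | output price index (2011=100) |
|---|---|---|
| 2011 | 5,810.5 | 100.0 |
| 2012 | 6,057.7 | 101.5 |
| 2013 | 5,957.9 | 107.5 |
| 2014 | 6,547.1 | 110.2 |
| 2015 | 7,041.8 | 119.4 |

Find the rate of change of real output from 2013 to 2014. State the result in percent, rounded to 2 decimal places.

Real output 2013 = 5957.9/1.075 = 5542.23.
Real output 2014 = 6547.1/1.102 = 5941.11.
Change = 5941.11/5542.23 − 1 = 0.0720.

7.20%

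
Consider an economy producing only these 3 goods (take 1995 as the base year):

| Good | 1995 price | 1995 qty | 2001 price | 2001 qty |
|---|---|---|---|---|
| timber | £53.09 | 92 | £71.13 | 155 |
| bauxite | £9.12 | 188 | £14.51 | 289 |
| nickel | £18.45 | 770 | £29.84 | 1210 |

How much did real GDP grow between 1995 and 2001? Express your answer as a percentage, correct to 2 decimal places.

59.52%

Real GDP 1995 = Nominal GDP 1995 = 53.09·92 + 9.12·188 + 18.45·770 = 20805.34.
Real GDP 2001 (at 1995 prices) = 53.09·155 + 9.12·289 + 18.45·1210 = 33189.13.
Real growth = 33189.13/20805.34 − 1 = 0.5952.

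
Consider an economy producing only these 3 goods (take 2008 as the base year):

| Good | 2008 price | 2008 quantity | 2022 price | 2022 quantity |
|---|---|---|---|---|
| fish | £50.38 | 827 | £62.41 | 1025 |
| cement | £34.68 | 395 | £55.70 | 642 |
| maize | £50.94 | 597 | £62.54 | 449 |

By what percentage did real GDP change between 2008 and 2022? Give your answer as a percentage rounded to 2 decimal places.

Real GDP 2008 = Nominal GDP 2008 = 50.38·827 + 34.68·395 + 50.94·597 = 85774.04.
Real GDP 2022 (at 2008 prices) = 50.38·1025 + 34.68·642 + 50.94·449 = 96776.12.
Real growth = 96776.12/85774.04 − 1 = 0.1283.

12.83%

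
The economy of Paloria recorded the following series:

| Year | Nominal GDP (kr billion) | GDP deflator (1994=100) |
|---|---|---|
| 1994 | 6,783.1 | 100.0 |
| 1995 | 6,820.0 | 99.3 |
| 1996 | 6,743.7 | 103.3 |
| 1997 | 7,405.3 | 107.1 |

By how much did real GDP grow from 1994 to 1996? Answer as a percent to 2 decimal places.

Real GDP 1994 = 6783.1/1.000 = 6783.10.
Real GDP 1996 = 6743.7/1.033 = 6528.27.
Change = 6528.27/6783.10 − 1 = -0.0376.

-3.76%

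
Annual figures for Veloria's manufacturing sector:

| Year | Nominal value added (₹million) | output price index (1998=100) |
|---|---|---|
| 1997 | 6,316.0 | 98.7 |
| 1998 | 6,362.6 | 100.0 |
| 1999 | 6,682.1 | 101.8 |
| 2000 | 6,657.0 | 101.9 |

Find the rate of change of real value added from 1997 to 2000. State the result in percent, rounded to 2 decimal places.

2.09%

Real value added 1997 = 6316.0/0.987 = 6399.19.
Real value added 2000 = 6657.0/1.019 = 6532.88.
Change = 6532.88/6399.19 − 1 = 0.0209.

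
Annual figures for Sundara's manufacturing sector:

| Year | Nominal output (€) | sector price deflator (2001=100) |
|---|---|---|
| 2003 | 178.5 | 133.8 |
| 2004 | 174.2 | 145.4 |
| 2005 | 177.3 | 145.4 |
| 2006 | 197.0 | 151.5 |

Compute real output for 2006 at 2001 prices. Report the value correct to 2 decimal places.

€130.03

Real output 2006 = 197.0 / 1.515 = 130.03.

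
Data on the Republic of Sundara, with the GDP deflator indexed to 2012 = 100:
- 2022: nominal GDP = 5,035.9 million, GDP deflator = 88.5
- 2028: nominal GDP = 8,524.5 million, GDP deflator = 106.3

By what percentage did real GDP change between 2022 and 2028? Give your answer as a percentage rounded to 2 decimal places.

Real GDP 2022 = 5035.9 / 0.885 = 5690.28.
Real GDP 2028 = 8524.5 / 1.063 = 8019.29.
Real growth = 8019.29 / 5690.28 − 1 = 0.4093.

40.93%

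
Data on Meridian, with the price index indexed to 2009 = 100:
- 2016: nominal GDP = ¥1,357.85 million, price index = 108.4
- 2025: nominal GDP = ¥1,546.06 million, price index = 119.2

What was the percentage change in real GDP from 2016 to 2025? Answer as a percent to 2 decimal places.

3.54%

Real GDP 2016 = 1357.85 / 1.084 = 1252.63.
Real GDP 2025 = 1546.06 / 1.192 = 1297.03.
Real growth = 1297.03 / 1252.63 − 1 = 0.0354.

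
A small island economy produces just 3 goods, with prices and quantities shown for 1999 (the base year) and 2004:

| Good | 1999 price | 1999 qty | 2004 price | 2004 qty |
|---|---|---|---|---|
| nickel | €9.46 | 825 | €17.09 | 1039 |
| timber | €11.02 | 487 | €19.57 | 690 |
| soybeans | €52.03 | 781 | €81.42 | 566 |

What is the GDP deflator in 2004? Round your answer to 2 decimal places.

Nominal GDP 2004 = 17.09·1039 + 19.57·690 + 81.42·566 = 77343.53.
Real GDP 2004 (at 1999 prices) = 9.46·1039 + 11.02·690 + 52.03·566 = 46881.72.
Deflator = Nominal/Real × 100 = 77343.53/46881.72 × 100 = 164.976.

164.98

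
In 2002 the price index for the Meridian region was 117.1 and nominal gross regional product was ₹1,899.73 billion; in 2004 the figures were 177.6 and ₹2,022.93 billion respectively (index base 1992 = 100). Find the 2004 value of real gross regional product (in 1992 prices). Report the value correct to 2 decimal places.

₹1,139.04 billion

Real gross regional product = Nominal / (price index/100) = 2022.93 / 1.776 = 1139.04.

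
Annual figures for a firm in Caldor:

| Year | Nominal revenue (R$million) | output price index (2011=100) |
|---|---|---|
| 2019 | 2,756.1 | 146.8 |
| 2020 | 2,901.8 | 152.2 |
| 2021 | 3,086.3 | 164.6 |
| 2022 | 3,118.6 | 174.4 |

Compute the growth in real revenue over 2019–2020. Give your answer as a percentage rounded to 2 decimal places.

Real revenue 2019 = 2756.1/1.468 = 1877.45.
Real revenue 2020 = 2901.8/1.522 = 1906.57.
Change = 1906.57/1877.45 − 1 = 0.0155.

1.55%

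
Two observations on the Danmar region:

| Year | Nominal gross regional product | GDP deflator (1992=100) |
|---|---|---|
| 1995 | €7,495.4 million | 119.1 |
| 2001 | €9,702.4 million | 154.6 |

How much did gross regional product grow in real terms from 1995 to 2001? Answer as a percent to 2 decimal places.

-0.28%

Real gross regional product 1995 = 7495.4 / 1.191 = 6293.37.
Real gross regional product 2001 = 9702.4 / 1.546 = 6275.81.
Real growth = 6275.81 / 6293.37 − 1 = -0.0028.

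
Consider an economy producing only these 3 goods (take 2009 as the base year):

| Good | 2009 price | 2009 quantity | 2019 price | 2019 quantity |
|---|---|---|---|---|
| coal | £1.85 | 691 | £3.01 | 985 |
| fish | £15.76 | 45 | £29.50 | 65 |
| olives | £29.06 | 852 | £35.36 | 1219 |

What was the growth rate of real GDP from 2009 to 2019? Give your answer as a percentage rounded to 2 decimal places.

Real GDP 2009 = Nominal GDP 2009 = 1.85·691 + 15.76·45 + 29.06·852 = 26746.67.
Real GDP 2019 (at 2009 prices) = 1.85·985 + 15.76·65 + 29.06·1219 = 38270.79.
Real growth = 38270.79/26746.67 − 1 = 0.4309.

43.09%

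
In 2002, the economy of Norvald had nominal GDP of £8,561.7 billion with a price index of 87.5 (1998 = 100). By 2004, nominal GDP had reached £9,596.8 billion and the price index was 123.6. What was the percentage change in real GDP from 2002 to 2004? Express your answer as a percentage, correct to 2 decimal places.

Deflate each year: 2002 → 8561.7/0.875 = 9784.80; 2004 → 9596.8/1.236 = 7764.40.
So real GDP changed by 7764.40/9784.80 − 1 = -0.2065, i.e. -20.65%.

-20.65%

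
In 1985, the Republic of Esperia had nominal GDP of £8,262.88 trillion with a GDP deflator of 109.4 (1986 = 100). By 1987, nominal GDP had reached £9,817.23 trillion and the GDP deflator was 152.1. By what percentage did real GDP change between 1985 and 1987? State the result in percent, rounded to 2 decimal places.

-14.54%

Deflate each year: 1985 → 8262.88/1.094 = 7552.91; 1987 → 9817.23/1.521 = 6454.46.
So real GDP changed by 6454.46/7552.91 − 1 = -0.1454, i.e. -14.54%.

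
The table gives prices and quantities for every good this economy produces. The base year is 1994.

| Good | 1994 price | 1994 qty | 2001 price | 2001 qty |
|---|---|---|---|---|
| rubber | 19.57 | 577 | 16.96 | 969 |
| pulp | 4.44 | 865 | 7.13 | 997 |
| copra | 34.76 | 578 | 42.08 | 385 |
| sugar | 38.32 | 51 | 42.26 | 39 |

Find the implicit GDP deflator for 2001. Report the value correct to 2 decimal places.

108.17

Nominal GDP 2001 = 16.96·969 + 7.13·997 + 42.08·385 + 42.26·39 = 41391.79.
Real GDP 2001 (at 1994 prices) = 19.57·969 + 4.44·997 + 34.76·385 + 38.32·39 = 38267.09.
Deflator = Nominal/Real × 100 = 41391.79/38267.09 × 100 = 108.166.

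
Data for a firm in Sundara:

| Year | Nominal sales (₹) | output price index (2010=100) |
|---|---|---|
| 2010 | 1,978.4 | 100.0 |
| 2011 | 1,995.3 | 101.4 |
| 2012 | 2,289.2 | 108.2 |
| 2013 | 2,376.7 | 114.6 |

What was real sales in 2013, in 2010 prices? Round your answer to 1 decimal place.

₹2,073.9

Real sales 2013 = 2376.7 / 1.146 = 2073.91.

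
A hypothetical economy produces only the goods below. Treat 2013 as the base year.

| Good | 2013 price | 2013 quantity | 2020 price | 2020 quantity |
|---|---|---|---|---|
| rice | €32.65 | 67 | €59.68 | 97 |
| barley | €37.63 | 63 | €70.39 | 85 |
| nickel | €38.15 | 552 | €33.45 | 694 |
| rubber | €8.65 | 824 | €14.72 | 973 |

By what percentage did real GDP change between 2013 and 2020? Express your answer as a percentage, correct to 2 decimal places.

Real GDP 2013 = Nominal GDP 2013 = 32.65·67 + 37.63·63 + 38.15·552 + 8.65·824 = 32744.64.
Real GDP 2020 (at 2013 prices) = 32.65·97 + 37.63·85 + 38.15·694 + 8.65·973 = 41258.15.
Real growth = 41258.15/32744.64 − 1 = 0.2600.

26.00%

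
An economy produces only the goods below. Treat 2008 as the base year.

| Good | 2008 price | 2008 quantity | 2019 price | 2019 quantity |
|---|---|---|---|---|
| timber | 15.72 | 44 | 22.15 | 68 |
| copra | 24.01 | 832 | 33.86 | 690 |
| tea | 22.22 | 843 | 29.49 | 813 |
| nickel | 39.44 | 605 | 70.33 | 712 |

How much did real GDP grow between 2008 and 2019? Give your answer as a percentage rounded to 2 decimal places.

Real GDP 2008 = Nominal GDP 2008 = 15.72·44 + 24.01·832 + 22.22·843 + 39.44·605 = 63260.66.
Real GDP 2019 (at 2008 prices) = 15.72·68 + 24.01·690 + 22.22·813 + 39.44·712 = 63782.00.
Real growth = 63782.00/63260.66 − 1 = 0.0082.

0.82%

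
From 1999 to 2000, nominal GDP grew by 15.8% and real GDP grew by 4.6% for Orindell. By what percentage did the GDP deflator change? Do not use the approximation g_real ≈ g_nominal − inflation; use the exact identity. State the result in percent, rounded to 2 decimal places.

10.71%

(1 + g_nom) = (1 + g_real)(1 + π), so π = 1.1580 / 1.0460 − 1 = 0.10707.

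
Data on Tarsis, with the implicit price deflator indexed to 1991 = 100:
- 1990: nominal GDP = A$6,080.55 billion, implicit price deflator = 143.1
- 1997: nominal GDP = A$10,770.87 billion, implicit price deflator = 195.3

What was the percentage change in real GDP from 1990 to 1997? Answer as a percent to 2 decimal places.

29.79%

Real GDP 1990 = 6080.55 / 1.431 = 4249.16.
Real GDP 1997 = 10770.87 / 1.953 = 5515.04.
Real growth = 5515.04 / 4249.16 − 1 = 0.2979.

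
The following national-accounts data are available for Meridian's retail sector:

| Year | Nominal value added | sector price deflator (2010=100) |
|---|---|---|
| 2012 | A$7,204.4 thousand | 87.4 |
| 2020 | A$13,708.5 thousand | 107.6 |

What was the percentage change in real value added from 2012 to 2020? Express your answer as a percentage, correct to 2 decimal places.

Real value added 2012 = 7204.4 / 0.874 = 8243.02.
Real value added 2020 = 13708.5 / 1.076 = 12740.24.
Real growth = 12740.24 / 8243.02 − 1 = 0.5456.

54.56%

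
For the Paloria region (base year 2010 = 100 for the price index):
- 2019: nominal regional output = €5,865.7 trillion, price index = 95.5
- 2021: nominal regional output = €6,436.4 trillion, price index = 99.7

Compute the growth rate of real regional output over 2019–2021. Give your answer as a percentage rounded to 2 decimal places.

Deflate each year: 2019 → 5865.7/0.955 = 6142.09; 2021 → 6436.4/0.997 = 6455.77.
So real regional output changed by 6455.77/6142.09 − 1 = 0.0511, i.e. 5.11%.

5.11%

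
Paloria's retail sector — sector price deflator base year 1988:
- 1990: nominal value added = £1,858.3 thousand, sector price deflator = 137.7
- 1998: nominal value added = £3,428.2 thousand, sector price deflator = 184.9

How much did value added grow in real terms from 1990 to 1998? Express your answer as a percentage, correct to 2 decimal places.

37.39%

Real value added 1990 = 1858.3 / 1.377 = 1349.53.
Real value added 1998 = 3428.2 / 1.849 = 1854.08.
Real growth = 1854.08 / 1349.53 − 1 = 0.3739.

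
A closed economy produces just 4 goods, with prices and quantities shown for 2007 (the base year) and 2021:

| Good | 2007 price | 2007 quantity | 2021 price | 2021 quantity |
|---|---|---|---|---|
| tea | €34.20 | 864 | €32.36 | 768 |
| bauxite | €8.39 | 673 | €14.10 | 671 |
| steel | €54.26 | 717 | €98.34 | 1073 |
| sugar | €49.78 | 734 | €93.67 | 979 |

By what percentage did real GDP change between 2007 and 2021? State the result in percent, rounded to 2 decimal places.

Real GDP 2007 = Nominal GDP 2007 = 34.20·864 + 8.39·673 + 54.26·717 + 49.78·734 = 110638.21.
Real GDP 2021 (at 2007 prices) = 34.20·768 + 8.39·671 + 54.26·1073 + 49.78·979 = 138850.89.
Real growth = 138850.89/110638.21 − 1 = 0.2550.

25.50%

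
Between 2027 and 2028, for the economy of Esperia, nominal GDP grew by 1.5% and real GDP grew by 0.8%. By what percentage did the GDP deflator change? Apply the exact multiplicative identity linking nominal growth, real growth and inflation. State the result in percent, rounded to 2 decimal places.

(1 + g_nom) = (1 + g_real)(1 + π), so π = 1.0150 / 1.0080 − 1 = 0.00694.

0.69%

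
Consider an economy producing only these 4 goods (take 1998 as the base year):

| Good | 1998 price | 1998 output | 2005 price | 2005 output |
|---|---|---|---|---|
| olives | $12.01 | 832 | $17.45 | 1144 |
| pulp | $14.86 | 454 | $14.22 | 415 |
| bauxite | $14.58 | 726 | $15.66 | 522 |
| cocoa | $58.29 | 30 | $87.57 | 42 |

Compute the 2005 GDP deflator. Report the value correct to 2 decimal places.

Nominal GDP 2005 = 17.45·1144 + 14.22·415 + 15.66·522 + 87.57·42 = 37716.56.
Real GDP 2005 (at 1998 prices) = 12.01·1144 + 14.86·415 + 14.58·522 + 58.29·42 = 29965.28.
Deflator = Nominal/Real × 100 = 37716.56/29965.28 × 100 = 125.868.

125.87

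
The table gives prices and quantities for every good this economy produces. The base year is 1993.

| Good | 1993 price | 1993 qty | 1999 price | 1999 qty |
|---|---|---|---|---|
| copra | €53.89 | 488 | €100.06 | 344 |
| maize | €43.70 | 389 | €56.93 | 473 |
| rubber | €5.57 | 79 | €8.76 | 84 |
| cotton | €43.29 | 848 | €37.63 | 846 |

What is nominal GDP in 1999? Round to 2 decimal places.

€93919.35

Nominal GDP 1999 = Σ (p_1999 × q_1999) = 100.06·344 + 56.93·473 + 8.76·84 + 37.63·846 = 93919.35.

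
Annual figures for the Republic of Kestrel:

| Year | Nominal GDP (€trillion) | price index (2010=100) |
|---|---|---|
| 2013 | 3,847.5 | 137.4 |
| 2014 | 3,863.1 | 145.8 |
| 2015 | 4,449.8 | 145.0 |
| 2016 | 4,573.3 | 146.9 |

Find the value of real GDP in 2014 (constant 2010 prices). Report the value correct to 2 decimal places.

€2,649.59 trillion

Real GDP 2014 = 3863.1 / 1.458 = 2649.59.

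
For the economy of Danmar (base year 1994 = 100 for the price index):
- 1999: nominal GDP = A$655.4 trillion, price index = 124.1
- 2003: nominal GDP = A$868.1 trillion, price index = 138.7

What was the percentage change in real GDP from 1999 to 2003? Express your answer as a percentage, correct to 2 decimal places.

Deflate each year: 1999 → 655.4/1.241 = 528.12; 2003 → 868.1/1.387 = 625.88.
So real GDP changed by 625.88/528.12 − 1 = 0.1851, i.e. 18.51%.

18.51%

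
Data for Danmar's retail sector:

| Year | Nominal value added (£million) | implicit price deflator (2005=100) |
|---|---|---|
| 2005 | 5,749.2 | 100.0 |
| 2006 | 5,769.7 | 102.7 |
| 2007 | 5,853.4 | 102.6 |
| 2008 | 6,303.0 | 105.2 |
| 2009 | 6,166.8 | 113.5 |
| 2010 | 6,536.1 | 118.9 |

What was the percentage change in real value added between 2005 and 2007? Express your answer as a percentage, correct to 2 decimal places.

-0.77%

Real value added 2005 = 5749.2/1.000 = 5749.20.
Real value added 2007 = 5853.4/1.026 = 5705.07.
Change = 5705.07/5749.20 − 1 = -0.0077.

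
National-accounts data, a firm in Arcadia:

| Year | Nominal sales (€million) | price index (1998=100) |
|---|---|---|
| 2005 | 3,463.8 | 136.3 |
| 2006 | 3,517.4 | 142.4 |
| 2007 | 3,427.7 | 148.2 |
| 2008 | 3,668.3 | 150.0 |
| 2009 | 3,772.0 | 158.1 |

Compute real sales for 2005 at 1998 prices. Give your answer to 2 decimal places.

Real sales 2005 = 3463.8 / 1.363 = 2541.31.

€2,541.31 million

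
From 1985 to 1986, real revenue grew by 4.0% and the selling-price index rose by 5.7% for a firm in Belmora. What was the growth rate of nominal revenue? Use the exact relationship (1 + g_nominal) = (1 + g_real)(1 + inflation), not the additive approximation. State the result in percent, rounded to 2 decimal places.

9.93%

(1 + g_nom) = (1 + g_real)(1 + π) = 1.0400 × 1.0570 = 1.09928.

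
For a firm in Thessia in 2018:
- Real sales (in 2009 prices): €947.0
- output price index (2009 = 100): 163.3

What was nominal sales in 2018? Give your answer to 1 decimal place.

€1,546.5

Nominal sales = Real × (output price index/100) = 947.0 × 1.633 = 1546.45.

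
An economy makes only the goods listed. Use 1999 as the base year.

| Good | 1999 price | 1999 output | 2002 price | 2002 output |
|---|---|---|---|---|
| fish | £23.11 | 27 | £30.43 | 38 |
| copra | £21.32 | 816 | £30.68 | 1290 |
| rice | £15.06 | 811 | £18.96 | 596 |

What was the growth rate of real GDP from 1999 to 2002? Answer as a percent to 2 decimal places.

Real GDP 1999 = Nominal GDP 1999 = 23.11·27 + 21.32·816 + 15.06·811 = 30234.75.
Real GDP 2002 (at 1999 prices) = 23.11·38 + 21.32·1290 + 15.06·596 = 37356.74.
Real growth = 37356.74/30234.75 − 1 = 0.2356.

23.56%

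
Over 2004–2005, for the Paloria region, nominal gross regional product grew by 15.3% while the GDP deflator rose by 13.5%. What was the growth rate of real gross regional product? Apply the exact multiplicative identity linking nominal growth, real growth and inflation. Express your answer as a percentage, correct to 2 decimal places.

(1 + g_nom) = (1 + g_real)(1 + π), so g_real = 1.1530 / 1.1350 − 1 = 0.01586.

1.59%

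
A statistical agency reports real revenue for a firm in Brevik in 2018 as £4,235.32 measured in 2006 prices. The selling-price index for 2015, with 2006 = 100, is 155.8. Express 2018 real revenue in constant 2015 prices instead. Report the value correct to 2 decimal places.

Real revenue in 2015 prices = Real revenue in 2006 prices × (P_2015/P_2006) = 4235.32 × 1.558 = 6598.63.

£6,598.63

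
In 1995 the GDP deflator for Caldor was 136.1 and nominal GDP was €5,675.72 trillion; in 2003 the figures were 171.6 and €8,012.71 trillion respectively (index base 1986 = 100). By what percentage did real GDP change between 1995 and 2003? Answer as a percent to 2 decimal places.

11.97%

Real GDP 1995 = 5675.72 / 1.361 = 4170.26.
Real GDP 2003 = 8012.71 / 1.716 = 4669.41.
Real growth = 4669.41 / 4170.26 − 1 = 0.1197.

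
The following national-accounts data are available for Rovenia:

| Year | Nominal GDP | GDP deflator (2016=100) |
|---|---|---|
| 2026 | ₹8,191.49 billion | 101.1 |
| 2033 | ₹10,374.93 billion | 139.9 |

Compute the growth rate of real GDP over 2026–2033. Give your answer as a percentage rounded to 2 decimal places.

Real GDP 2026 = 8191.49 / 1.011 = 8102.36.
Real GDP 2033 = 10374.93 / 1.399 = 7415.96.
Real growth = 7415.96 / 8102.36 − 1 = -0.0847.

-8.47%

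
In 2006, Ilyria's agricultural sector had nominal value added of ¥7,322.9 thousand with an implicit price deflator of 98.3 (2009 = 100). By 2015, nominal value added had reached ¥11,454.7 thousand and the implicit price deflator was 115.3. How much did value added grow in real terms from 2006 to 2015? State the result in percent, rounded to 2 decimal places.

Deflate each year: 2006 → 7322.9/0.983 = 7449.54; 2015 → 11454.7/1.153 = 9934.69.
So real value added changed by 9934.69/7449.54 − 1 = 0.3336, i.e. 33.36%.

33.36%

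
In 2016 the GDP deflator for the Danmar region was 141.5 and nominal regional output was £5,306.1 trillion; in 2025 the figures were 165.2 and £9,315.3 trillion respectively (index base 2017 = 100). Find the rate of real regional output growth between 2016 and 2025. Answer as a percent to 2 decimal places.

Real regional output 2016 = 5306.1 / 1.415 = 3749.89.
Real regional output 2025 = 9315.3 / 1.652 = 5638.80.
Real growth = 5638.80 / 3749.89 − 1 = 0.5037.

50.37%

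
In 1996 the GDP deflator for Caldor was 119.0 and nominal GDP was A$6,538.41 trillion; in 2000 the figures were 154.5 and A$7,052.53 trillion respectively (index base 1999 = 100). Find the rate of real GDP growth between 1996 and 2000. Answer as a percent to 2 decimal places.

Deflate each year: 1996 → 6538.41/1.190 = 5494.46; 2000 → 7052.53/1.545 = 4564.74.
So real GDP changed by 4564.74/5494.46 − 1 = -0.1692, i.e. -16.92%.

-16.92%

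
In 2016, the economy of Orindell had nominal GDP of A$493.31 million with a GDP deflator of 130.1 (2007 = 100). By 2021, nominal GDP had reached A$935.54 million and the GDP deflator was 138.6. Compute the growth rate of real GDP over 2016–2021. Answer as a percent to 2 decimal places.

78.01%

Real GDP 2016 = 493.31 / 1.301 = 379.18.
Real GDP 2021 = 935.54 / 1.386 = 674.99.
Real growth = 674.99 / 379.18 − 1 = 0.7801.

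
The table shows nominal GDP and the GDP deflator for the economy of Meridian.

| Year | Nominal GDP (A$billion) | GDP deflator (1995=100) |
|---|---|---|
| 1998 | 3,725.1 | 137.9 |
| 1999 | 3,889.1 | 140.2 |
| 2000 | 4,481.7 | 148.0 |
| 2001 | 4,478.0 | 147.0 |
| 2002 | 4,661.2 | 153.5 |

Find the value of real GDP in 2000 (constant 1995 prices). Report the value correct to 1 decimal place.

Real GDP 2000 = 4481.7 / 1.480 = 3028.18.

A$3,028.2 billion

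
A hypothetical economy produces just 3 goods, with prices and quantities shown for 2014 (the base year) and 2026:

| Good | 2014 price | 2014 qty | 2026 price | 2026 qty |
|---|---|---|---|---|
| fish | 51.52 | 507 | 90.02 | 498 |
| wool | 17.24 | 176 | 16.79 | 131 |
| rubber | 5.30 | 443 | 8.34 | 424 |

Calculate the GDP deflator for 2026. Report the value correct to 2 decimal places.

167.64

Nominal GDP 2026 = 90.02·498 + 16.79·131 + 8.34·424 = 50565.61.
Real GDP 2026 (at 2014 prices) = 51.52·498 + 17.24·131 + 5.30·424 = 30162.60.
Deflator = Nominal/Real × 100 = 50565.61/30162.60 × 100 = 167.643.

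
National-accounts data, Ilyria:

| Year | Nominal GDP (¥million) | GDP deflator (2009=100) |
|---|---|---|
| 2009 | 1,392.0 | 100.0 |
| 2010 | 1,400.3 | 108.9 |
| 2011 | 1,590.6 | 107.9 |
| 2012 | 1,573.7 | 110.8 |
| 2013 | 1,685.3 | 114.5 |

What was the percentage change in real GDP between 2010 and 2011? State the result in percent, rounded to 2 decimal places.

14.64%

Real GDP 2010 = 1400.3/1.089 = 1285.86.
Real GDP 2011 = 1590.6/1.079 = 1474.14.
Change = 1474.14/1285.86 − 1 = 0.1464.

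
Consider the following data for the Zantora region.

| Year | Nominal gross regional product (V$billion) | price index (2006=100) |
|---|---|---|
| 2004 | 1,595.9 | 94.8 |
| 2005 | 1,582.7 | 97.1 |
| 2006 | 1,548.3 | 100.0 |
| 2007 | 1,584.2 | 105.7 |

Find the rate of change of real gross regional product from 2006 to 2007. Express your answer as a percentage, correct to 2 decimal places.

Real gross regional product 2006 = 1548.3/1.000 = 1548.30.
Real gross regional product 2007 = 1584.2/1.057 = 1498.77.
Change = 1498.77/1548.30 − 1 = -0.0320.

-3.20%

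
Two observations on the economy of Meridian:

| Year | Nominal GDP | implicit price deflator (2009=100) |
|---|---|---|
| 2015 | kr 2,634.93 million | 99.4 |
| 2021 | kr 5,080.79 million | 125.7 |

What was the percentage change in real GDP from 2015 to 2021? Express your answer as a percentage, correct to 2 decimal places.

Real GDP 2015 = 2634.93 / 0.994 = 2650.84.
Real GDP 2021 = 5080.79 / 1.257 = 4042.00.
Real growth = 4042.00 / 2650.84 − 1 = 0.5248.

52.48%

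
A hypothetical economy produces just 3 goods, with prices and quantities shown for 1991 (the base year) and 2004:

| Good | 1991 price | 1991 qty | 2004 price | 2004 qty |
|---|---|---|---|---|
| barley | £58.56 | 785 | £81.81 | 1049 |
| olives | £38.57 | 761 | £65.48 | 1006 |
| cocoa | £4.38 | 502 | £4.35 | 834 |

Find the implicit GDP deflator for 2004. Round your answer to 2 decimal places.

149.51

Nominal GDP 2004 = 81.81·1049 + 65.48·1006 + 4.35·834 = 155319.47.
Real GDP 2004 (at 1991 prices) = 58.56·1049 + 38.57·1006 + 4.38·834 = 103883.78.
Deflator = Nominal/Real × 100 = 155319.47/103883.78 × 100 = 149.513.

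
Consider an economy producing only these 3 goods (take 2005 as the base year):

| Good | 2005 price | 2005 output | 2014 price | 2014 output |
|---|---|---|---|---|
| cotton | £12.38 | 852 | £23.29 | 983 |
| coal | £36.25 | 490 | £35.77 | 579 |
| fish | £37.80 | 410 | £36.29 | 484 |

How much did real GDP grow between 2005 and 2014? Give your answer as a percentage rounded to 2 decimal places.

Real GDP 2005 = Nominal GDP 2005 = 12.38·852 + 36.25·490 + 37.80·410 = 43808.26.
Real GDP 2014 (at 2005 prices) = 12.38·983 + 36.25·579 + 37.80·484 = 51453.49.
Real growth = 51453.49/43808.26 − 1 = 0.1745.

17.45%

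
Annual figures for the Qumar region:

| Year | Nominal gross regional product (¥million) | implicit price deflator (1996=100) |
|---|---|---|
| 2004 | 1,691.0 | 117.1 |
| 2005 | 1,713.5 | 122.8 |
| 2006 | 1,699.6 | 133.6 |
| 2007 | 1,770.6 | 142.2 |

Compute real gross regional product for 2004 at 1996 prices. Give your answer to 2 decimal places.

Real gross regional product 2004 = 1691.0 / 1.171 = 1444.06.

¥1,444.06 million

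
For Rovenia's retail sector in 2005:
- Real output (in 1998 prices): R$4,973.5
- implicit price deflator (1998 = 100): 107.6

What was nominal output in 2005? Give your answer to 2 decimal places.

R$5,351.49

Nominal output = Real × (implicit price deflator/100) = 4973.5 × 1.076 = 5351.49.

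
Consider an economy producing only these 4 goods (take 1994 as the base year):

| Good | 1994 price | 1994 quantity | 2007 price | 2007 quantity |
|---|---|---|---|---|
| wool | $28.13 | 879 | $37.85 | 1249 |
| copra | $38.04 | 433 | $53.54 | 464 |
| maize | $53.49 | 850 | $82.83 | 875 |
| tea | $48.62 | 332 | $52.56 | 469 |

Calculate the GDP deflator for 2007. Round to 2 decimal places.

138.28

Nominal GDP 2007 = 37.85·1249 + 53.54·464 + 82.83·875 + 52.56·469 = 169244.10.
Real GDP 2007 (at 1994 prices) = 28.13·1249 + 38.04·464 + 53.49·875 + 48.62·469 = 122391.46.
Deflator = Nominal/Real × 100 = 169244.10/122391.46 × 100 = 138.281.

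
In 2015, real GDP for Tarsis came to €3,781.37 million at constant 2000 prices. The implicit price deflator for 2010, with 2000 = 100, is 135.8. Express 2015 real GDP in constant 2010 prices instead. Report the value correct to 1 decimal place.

Real GDP in 2010 prices = Real GDP in 2000 prices × (P_2010/P_2000) = 3781.37 × 1.358 = 5135.10.

€5,135.1 million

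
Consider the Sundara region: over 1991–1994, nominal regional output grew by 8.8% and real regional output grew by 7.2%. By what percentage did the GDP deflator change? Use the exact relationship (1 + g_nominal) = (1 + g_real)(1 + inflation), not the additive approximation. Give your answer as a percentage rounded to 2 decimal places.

(1 + g_nom) = (1 + g_real)(1 + π), so π = 1.0880 / 1.0720 − 1 = 0.01493.

1.49%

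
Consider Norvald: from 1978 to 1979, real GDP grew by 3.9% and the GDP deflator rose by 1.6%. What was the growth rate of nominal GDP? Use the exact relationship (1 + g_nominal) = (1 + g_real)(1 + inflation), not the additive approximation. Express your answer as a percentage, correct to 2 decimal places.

5.56%

(1 + g_nom) = (1 + g_real)(1 + π) = 1.0390 × 1.0160 = 1.05562.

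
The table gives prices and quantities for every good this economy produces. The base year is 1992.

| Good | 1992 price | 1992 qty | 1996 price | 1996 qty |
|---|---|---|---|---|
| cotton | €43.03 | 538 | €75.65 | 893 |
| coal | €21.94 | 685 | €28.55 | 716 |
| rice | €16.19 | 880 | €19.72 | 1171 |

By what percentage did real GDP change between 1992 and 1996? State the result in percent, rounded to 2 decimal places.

39.42%

Real GDP 1992 = Nominal GDP 1992 = 43.03·538 + 21.94·685 + 16.19·880 = 52426.24.
Real GDP 1996 (at 1992 prices) = 43.03·893 + 21.94·716 + 16.19·1171 = 73093.32.
Real growth = 73093.32/52426.24 − 1 = 0.3942.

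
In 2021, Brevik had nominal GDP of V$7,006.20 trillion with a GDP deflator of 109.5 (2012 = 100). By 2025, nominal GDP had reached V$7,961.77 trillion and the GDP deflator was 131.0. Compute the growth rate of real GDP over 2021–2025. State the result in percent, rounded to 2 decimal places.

-5.01%

Deflate each year: 2021 → 7006.20/1.095 = 6398.36; 2025 → 7961.77/1.310 = 6077.69.
So real GDP changed by 6077.69/6398.36 − 1 = -0.0501, i.e. -5.01%.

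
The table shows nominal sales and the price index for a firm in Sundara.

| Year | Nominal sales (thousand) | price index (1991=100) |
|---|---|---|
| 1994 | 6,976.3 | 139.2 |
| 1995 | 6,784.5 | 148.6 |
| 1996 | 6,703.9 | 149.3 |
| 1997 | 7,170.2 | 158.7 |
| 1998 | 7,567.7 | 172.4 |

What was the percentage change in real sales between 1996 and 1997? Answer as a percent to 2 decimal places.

Real sales 1996 = 6703.9/1.493 = 4490.22.
Real sales 1997 = 7170.2/1.587 = 4518.08.
Change = 4518.08/4490.22 − 1 = 0.0062.

0.62%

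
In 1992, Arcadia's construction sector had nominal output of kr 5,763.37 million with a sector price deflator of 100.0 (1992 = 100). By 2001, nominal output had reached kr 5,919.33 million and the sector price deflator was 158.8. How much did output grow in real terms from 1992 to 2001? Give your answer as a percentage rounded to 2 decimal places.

Deflate each year: 1992 → 5763.37/1.000 = 5763.37; 2001 → 5919.33/1.588 = 3727.54.
So real output changed by 3727.54/5763.37 − 1 = -0.3532, i.e. -35.32%.

-35.32%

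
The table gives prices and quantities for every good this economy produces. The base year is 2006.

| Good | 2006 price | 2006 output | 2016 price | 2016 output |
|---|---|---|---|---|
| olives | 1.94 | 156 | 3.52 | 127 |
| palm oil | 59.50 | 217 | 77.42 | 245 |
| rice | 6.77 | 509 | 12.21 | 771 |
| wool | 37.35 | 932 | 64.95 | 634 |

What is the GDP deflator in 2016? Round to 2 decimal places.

160.11

Nominal GDP 2016 = 3.52·127 + 77.42·245 + 12.21·771 + 64.95·634 = 70007.15.
Real GDP 2016 (at 2006 prices) = 1.94·127 + 59.50·245 + 6.77·771 + 37.35·634 = 43723.45.
Deflator = Nominal/Real × 100 = 70007.15/43723.45 × 100 = 160.114.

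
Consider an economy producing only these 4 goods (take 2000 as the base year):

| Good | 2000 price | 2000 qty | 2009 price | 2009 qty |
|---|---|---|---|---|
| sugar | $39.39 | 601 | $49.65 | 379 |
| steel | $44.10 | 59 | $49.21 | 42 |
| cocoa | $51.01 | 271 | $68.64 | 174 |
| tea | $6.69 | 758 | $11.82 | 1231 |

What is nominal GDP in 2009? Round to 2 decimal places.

$47377.95

Nominal GDP 2009 = Σ (p_2009 × q_2009) = 49.65·379 + 49.21·42 + 68.64·174 + 11.82·1231 = 47377.95.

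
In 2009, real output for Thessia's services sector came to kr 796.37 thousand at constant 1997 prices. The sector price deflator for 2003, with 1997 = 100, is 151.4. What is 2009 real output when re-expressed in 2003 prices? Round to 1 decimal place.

Real output in 2003 prices = Real output in 1997 prices × (P_2003/P_1997) = 796.37 × 1.514 = 1205.70.

kr 1,205.7 thousand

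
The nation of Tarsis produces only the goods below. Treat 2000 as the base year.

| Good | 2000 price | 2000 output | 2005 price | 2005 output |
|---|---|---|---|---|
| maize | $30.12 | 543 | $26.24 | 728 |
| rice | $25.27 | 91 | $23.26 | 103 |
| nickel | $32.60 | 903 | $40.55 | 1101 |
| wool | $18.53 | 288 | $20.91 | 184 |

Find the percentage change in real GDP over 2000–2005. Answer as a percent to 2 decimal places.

Real GDP 2000 = Nominal GDP 2000 = 30.12·543 + 25.27·91 + 32.60·903 + 18.53·288 = 53429.17.
Real GDP 2005 (at 2000 prices) = 30.12·728 + 25.27·103 + 32.60·1101 + 18.53·184 = 63832.29.
Real growth = 63832.29/53429.17 − 1 = 0.1947.

19.47%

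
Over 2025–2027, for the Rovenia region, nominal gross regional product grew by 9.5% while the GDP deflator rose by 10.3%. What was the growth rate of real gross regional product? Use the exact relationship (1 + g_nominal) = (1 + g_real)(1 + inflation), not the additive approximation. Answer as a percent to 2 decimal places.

-0.73%

(1 + g_nom) = (1 + g_real)(1 + π), so g_real = 1.0950 / 1.1030 − 1 = -0.00725.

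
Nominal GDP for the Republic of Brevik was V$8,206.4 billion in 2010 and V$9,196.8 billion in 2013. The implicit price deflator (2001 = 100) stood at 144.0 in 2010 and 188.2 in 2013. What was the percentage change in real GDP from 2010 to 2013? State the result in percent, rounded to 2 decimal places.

Deflate each year: 2010 → 8206.4/1.440 = 5698.89; 2013 → 9196.8/1.882 = 4886.72.
So real GDP changed by 4886.72/5698.89 − 1 = -0.1425, i.e. -14.25%.

-14.25%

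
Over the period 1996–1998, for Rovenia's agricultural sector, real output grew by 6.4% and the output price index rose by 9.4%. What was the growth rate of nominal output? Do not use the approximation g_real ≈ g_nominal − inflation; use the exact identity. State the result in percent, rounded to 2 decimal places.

16.40%

(1 + g_nom) = (1 + g_real)(1 + π) = 1.0640 × 1.0940 = 1.16402.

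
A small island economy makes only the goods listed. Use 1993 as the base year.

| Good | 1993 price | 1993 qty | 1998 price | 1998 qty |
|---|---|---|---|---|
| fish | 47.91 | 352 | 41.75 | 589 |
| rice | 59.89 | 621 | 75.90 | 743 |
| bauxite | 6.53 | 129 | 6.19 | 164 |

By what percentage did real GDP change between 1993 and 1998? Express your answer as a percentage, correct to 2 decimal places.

Real GDP 1993 = Nominal GDP 1993 = 47.91·352 + 59.89·621 + 6.53·129 = 54898.38.
Real GDP 1998 (at 1993 prices) = 47.91·589 + 59.89·743 + 6.53·164 = 73788.18.
Real growth = 73788.18/54898.38 − 1 = 0.3441.

34.41%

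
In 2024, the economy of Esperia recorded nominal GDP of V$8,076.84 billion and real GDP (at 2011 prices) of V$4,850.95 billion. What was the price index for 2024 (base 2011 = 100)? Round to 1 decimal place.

166.5

price index = (Nominal / Real) × 100 = 8076.84 / 4850.95 × 100 = 166.50.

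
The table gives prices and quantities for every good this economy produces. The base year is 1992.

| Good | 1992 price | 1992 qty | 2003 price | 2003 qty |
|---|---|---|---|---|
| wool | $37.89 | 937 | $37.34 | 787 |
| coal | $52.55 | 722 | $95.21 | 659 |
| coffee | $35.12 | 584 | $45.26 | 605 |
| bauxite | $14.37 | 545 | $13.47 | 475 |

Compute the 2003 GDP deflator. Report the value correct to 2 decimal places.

Nominal GDP 2003 = 37.34·787 + 95.21·659 + 45.26·605 + 13.47·475 = 125910.52.
Real GDP 2003 (at 1992 prices) = 37.89·787 + 52.55·659 + 35.12·605 + 14.37·475 = 92523.23.
Deflator = Nominal/Real × 100 = 125910.52/92523.23 × 100 = 136.085.

136.09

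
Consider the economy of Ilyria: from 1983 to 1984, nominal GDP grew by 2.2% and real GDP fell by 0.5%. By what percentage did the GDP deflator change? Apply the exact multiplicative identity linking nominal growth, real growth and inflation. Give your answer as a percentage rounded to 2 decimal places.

(1 + g_nom) = (1 + g_real)(1 + π), so π = 1.0220 / 0.9950 − 1 = 0.02714.

2.71%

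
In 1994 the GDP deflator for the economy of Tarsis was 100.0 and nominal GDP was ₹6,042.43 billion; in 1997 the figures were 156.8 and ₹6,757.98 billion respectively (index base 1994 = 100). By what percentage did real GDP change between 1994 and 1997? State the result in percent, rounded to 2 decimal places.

-28.67%

Real GDP 1994 = 6042.43 / 1.000 = 6042.43.
Real GDP 1997 = 6757.98 / 1.568 = 4309.94.
Real growth = 4309.94 / 6042.43 − 1 = -0.2867.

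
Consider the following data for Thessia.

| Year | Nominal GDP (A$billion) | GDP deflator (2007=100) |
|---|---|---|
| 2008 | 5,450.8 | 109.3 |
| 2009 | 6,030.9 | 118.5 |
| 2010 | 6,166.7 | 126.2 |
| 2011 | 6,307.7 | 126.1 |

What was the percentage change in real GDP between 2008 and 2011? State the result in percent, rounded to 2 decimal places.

Real GDP 2008 = 5450.8/1.093 = 4987.01.
Real GDP 2011 = 6307.7/1.261 = 5002.14.
Change = 5002.14/4987.01 − 1 = 0.0030.

0.30%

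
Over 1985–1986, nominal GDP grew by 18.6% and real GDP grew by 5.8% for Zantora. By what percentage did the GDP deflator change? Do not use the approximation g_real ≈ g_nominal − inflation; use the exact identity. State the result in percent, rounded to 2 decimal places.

12.10%

(1 + g_nom) = (1 + g_real)(1 + π), so π = 1.1860 / 1.0580 − 1 = 0.12098.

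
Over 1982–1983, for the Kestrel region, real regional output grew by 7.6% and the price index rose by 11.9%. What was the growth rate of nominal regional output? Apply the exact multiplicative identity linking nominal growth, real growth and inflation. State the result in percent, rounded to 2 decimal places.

(1 + g_nom) = (1 + g_real)(1 + π) = 1.0760 × 1.1190 = 1.20404.

20.40%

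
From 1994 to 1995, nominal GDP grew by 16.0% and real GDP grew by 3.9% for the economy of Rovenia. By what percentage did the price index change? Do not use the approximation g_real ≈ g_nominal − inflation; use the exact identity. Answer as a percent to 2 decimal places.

(1 + g_nom) = (1 + g_real)(1 + π), so π = 1.1600 / 1.0390 − 1 = 0.11646.

11.65%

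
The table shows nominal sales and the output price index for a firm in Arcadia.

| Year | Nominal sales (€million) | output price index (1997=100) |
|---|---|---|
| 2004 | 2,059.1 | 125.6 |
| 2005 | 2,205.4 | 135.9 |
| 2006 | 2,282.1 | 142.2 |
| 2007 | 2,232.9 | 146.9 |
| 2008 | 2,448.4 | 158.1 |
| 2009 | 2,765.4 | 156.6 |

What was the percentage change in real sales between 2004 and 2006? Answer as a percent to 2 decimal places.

Real sales 2004 = 2059.1/1.256 = 1639.41.
Real sales 2006 = 2282.1/1.422 = 1604.85.
Change = 1604.85/1639.41 − 1 = -0.0211.

-2.11%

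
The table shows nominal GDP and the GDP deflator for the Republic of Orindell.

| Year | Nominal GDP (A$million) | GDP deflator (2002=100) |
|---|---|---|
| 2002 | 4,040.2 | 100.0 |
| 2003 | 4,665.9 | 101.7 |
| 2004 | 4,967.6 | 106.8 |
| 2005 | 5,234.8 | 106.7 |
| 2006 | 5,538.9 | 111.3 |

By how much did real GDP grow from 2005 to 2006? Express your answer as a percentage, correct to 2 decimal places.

1.44%

Real GDP 2005 = 5234.8/1.067 = 4906.09.
Real GDP 2006 = 5538.9/1.113 = 4976.55.
Change = 4976.55/4906.09 − 1 = 0.0144.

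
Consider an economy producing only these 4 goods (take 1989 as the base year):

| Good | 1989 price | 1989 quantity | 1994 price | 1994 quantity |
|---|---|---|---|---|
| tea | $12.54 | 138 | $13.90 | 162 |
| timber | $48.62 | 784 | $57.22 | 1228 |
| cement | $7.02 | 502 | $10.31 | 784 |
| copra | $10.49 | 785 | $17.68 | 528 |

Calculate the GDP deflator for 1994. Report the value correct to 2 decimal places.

123.57

Nominal GDP 1994 = 13.90·162 + 57.22·1228 + 10.31·784 + 17.68·528 = 89936.04.
Real GDP 1994 (at 1989 prices) = 12.54·162 + 48.62·1228 + 7.02·784 + 10.49·528 = 72779.24.
Deflator = Nominal/Real × 100 = 89936.04/72779.24 × 100 = 123.574.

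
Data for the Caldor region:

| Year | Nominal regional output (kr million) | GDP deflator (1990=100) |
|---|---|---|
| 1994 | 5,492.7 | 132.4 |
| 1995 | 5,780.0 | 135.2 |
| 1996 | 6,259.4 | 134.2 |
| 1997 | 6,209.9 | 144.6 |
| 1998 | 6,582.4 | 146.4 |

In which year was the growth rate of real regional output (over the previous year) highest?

1995: real = 5780.0/1.352 = 4275.15; growth vs 1994 (4148.56) = 3.05%.
1996: real = 6259.4/1.342 = 4664.23; growth vs 1995 (4275.15) = 9.10%.
1997: real = 6209.9/1.446 = 4294.54; growth vs 1996 (4664.23) = -7.93%.
1998: real = 6582.4/1.464 = 4496.17; growth vs 1997 (4294.54) = 4.70%.

1996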